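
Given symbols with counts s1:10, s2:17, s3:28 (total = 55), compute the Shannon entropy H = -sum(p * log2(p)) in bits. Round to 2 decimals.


Computing entropy H = -sum(p_i * log2(p_i)):
  s1: p = 10/55 = 0.1818, -p*log2(p) = 0.4472
  s2: p = 17/55 = 0.3091, -p*log2(p) = 0.5236
  s3: p = 28/55 = 0.5091, -p*log2(p) = 0.4959
H = sum of terms = 1.4667
Rounded to 2 decimals: 1.47

1.47


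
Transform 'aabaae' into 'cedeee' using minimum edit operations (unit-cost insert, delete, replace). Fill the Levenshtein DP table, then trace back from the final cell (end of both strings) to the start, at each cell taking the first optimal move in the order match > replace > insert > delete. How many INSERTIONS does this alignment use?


Edit distance = 5. Backtracking from cell (6, 6) with preference match > replace > insert > delete,
then listing the resulting alignment 'aabaae' -> 'cedeee' left to right:
  Step 1: replace a->c
  Step 2: replace a->e
  Step 3: replace b->d
  Step 4: replace a->e
  Step 5: replace a->e
  Step 6: keep 'e'
Total insertions: 0

0


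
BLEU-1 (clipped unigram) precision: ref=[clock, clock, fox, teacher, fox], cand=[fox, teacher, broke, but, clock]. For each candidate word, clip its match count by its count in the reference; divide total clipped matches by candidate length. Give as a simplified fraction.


Reference word counts: {'clock': 2, 'fox': 2, 'teacher': 1}
Checking each candidate word (with clipping):
  'fox' -> in reference (ref count 2, used 1/2) -> match (matches: 1)
  'teacher' -> in reference (ref count 1, used 1/1) -> match (matches: 2)
  'broke' -> not in reference -> no match (matches: 2)
  'but' -> not in reference -> no match (matches: 2)
  'clock' -> in reference (ref count 2, used 1/2) -> match (matches: 3)
Clipped matches: 3, Candidate length: 5
Precision = 3/5

3/5


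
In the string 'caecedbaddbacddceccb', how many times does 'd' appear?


Scanning 'caecedbaddbacddceccb' for 'd':
  Position 5: 'd' -> MATCH (count: 1)
  Position 8: 'd' -> MATCH (count: 2)
  Position 9: 'd' -> MATCH (count: 3)
  Position 13: 'd' -> MATCH (count: 4)
  Position 14: 'd' -> MATCH (count: 5)
Total occurrences of 'd': 5

5


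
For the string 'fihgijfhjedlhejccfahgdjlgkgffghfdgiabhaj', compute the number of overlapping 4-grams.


String 'fihgijfhjedlhejccfahgdjlgkgffghfdgiabhaj' has length L = 40.
Number of overlapping n-grams = L - n + 1
Substituting: 40 - 4 + 1 = 37

37


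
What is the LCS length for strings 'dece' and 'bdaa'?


DP table for LCS of 'dece' and 'bdaa':
       b  d  a  a
    0  0  0  0  0
  d 0  0  1  1  1
  e 0  0  1  1  1
  c 0  0  1  1  1
  e 0  0  1  1  1
LCS: 'd'
LCS length = 1

1


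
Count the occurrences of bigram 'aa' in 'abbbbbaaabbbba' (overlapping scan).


Scanning 'abbbbbaaabbbba' for bigram 'aa':
  Position 0: 'ab' -> no
  Position 1: 'bb' -> no
  Position 2: 'bb' -> no
  Position 3: 'bb' -> no
  Position 4: 'bb' -> no
  Position 5: 'ba' -> no
  Position 6: 'aa' -> MATCH
  Position 7: 'aa' -> MATCH
  Position 8: 'ab' -> no
  Position 9: 'bb' -> no
  Position 10: 'bb' -> no
  Position 11: 'bb' -> no
  Position 12: 'ba' -> no
Total matches: 2

2


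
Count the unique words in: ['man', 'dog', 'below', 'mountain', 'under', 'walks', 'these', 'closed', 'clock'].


Listing all tokens and tracking unique types:
  Token 1: 'man' -> NEW (unique so far: 1)
  Token 2: 'dog' -> NEW (unique so far: 2)
  Token 3: 'below' -> NEW (unique so far: 3)
  Token 4: 'mountain' -> NEW (unique so far: 4)
  Token 5: 'under' -> NEW (unique so far: 5)
  Token 6: 'walks' -> NEW (unique so far: 6)
  Token 7: 'these' -> NEW (unique so far: 7)
  Token 8: 'closed' -> NEW (unique so far: 8)
  Token 9: 'clock' -> NEW (unique so far: 9)
Unique types: ('below', 'clock', 'closed', 'dog', 'man', 'mountain', 'these', 'under', 'walks')
Vocabulary size: 9

9


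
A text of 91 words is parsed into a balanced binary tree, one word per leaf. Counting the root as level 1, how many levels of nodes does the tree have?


In a balanced binary tree with n leaves the deepest leaf is ceil(log2(n)) edges below the root,
so counting node levels inclusive of root and leaves gives ceil(log2(n)) + 1 levels.
log2(91) = 6.5078
ceil(6.5078) = 7
levels = 7 + 1 = 8

8


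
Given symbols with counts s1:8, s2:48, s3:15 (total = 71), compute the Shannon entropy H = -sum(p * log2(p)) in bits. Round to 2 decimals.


Computing entropy H = -sum(p_i * log2(p_i)):
  s1: p = 8/71 = 0.1127, -p*log2(p) = 0.3549
  s2: p = 48/71 = 0.6761, -p*log2(p) = 0.3818
  s3: p = 15/71 = 0.2113, -p*log2(p) = 0.4738
H = sum of terms = 1.2105
Rounded to 2 decimals: 1.21

1.21


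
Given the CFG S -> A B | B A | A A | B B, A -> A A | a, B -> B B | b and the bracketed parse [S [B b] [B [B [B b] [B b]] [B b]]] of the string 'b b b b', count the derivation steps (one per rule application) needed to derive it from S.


Every bracketed nonterminal node [X ...] in the tree is produced by exactly one rule application.
Reading the tree off as a leftmost derivation:
  Step 1: S  =>  B B   (applied S -> B B)
  Step 2: B B  =>  b B   (applied B -> b)
  Step 3: b B  =>  b B B   (applied B -> B B)
  Step 4: b B B  =>  b B B B   (applied B -> B B)
  Step 5: b B B B  =>  b b B B   (applied B -> b)
  Step 6: b b B B  =>  b b b B   (applied B -> b)
  Step 7: b b b B  =>  b b b b   (applied B -> b)
Final yield: b b b b
Total rewrite steps: 7

7


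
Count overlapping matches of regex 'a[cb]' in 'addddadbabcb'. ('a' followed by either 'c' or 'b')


Pattern: a[cb] means 'a' followed by either 'c' or 'b'.
Scanning 'addddadbabcb' position-by-position:
  Pos 0: window 'ad' -> no
  Pos 1: window 'dd' -> no
  Pos 2: window 'dd' -> no
  Pos 3: window 'dd' -> no
  Pos 4: window 'da' -> no
  Pos 5: window 'ad' -> no
  Pos 6: window 'db' -> no
  Pos 7: window 'ba' -> no
  Pos 8: window 'ab' -> MATCH
  Pos 9: window 'bc' -> no
  Pos 10: window 'cb' -> no
  Pos 11: window 'b' -> no
Total matches: 1

1


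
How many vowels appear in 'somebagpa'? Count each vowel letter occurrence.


Scanning each character of 'somebagpa':
  Position 1: 's' -> consonant (running count: 0)
  Position 2: 'o' -> vowel (running count: 1)
  Position 3: 'm' -> consonant (running count: 1)
  Position 4: 'e' -> vowel (running count: 2)
  Position 5: 'b' -> consonant (running count: 2)
  Position 6: 'a' -> vowel (running count: 3)
  Position 7: 'g' -> consonant (running count: 3)
  Position 8: 'p' -> consonant (running count: 3)
  Position 9: 'a' -> vowel (running count: 4)
Total vowels: 4

4


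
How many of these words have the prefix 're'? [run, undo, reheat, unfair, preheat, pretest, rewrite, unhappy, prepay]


Checking each word for prefix 're':
  'run' -> no (count: 0)
  'undo' -> no (count: 0)
  'reheat' -> YES, starts with 're' (count: 1)
  'unfair' -> no (count: 1)
  'preheat' -> no (count: 1)
  'pretest' -> no (count: 1)
  'rewrite' -> YES, starts with 're' (count: 2)
  'unhappy' -> no (count: 2)
  'prepay' -> no (count: 2)
Total with prefix 're': 2

2


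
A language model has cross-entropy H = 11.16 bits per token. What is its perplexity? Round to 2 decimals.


Perplexity formula: PP = 2^H
H = 11.16
PP = 2^11.16
Decompose: 2^11.16 = 2^11 * 2^0.16
2^11 = 2048, 2^0.16 ~ 1.1172871
PP ~ 2048 * 1.1172871 = 2288.2039808
Rounded to 2 decimals: 2288.20

2288.20


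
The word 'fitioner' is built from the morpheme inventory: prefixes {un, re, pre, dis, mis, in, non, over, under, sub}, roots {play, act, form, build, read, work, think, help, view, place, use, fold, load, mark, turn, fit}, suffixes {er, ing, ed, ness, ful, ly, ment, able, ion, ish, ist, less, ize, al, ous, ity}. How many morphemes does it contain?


Segmenting 'fitioner' against the inventory:
  'fit' -> root (morpheme 1)
  'ion' -> suffix (morpheme 2)
  'er' -> suffix (morpheme 3)
Total morphemes: 3

3


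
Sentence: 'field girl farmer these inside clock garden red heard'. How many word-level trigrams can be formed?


Word trigrams from [9] words:
  Trigram 1: (field girl farmer)
  Trigram 2: (girl farmer these)
  Trigram 3: (farmer these inside)
  Trigram 4: (these inside clock)
  Trigram 5: (inside clock garden)
  Trigram 6: (clock garden red)
  Trigram 7: (garden red heard)
Total word trigrams: 9 - 2 = 7

7


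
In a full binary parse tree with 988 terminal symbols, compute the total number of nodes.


Leaf nodes (terminals): 988
Internal nodes = n - 1 = 988 - 1 = 987
Total = leaves + internal = 988 + 987 = 1975

1975


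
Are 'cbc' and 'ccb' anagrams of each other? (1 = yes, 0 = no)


Sort characters of 'cbc': 'bcc'
Sort characters of 'ccb': 'bcc'
Sorted forms match -> they ARE anagrams
Result: 1

1


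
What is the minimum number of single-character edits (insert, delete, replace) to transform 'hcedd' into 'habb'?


Building DP table for s1='hcedd' (len 5) and s2='habb' (len 4):
       h  a  b  b
    0  1  2  3  4
  h 1  0  1  2  3
  c 2  1  1  2  3
  e 3  2  2  2  3
  d 4  3  3  3  3
  d 5  4  4  4  4
Edit distance = dp[5][4] = 4

4


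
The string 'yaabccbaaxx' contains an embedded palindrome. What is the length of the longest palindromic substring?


Scanning 'yaabccbaaxx' for palindromic substrings.
Substring at positions 1-8: 'aabccbaa'.
Check: reverse('aabccbaa') = 'aabccbaa' -> palindrome confirmed.
Neighbouring characters ('y' / 'x') break symmetry, so it cannot extend further.
No longer palindromic substring exists; longest length = 8

8


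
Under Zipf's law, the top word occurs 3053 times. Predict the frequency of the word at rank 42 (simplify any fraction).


Zipf's law: freq(rank) = f1 / rank
f1 = 3053, rank = 42
freq = 3053 / 42
GCD(3053, 42) = 1
Simplified: 3053/42

3053/42


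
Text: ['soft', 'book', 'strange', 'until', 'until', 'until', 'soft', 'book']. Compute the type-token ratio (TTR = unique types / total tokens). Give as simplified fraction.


Tokens: 8
Unique types: ('book', 'soft', 'strange', 'until') = 4
TTR = 4/8
Simplify: divide both by 4 -> 1/2
TTR = 1/2

1/2


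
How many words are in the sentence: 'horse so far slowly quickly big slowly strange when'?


Counting words by splitting on spaces:
  Word 1: 'horse'
  Word 2: 'so'
  Word 3: 'far'
  Word 4: 'slowly'
  Word 5: 'quickly'
  Word 6: 'big'
  Word 7: 'slowly'
  Word 8: 'strange'
  Word 9: 'when'
Total words: 9

9


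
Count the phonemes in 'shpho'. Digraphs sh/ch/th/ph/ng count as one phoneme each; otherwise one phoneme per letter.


Parsing 'shpho' greedily, digraphs first:
  'sh' -> digraph (1 consonant phoneme) (phonemes so far: 1)
  'ph' -> digraph (1 consonant phoneme) (phonemes so far: 2)
  'o' -> vowel phoneme (phonemes so far: 3)
Total phonemes: 3

3


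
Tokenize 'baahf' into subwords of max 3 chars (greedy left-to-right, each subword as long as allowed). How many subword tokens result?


'baahf' has 5 characters.
Chunking with max size 3:
  Chunk 1: 'baa' (positions 0-2)
  Chunk 2: 'hf' (positions 3-4)
Total chunks: ceil(5 / 3) = 2

2


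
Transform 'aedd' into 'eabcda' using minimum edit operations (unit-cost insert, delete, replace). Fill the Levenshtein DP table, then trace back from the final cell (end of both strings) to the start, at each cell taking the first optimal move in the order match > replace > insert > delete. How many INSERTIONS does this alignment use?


Edit distance = 4. Backtracking from cell (4, 6) with preference match > replace > insert > delete,
then listing the resulting alignment 'aedd' -> 'eabcda' left to right:
  Step 1: insert 'e' [insertion #1]
  Step 2: keep 'a'
  Step 3: insert 'b' [insertion #2]
  Step 4: replace e->c
  Step 5: keep 'd'
  Step 6: replace d->a
Total insertions: 2

2


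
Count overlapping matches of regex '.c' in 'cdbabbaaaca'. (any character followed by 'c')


Pattern: .c means any character followed by 'c'.
Scanning 'cdbabbaaaca' position-by-position:
  Pos 0: window 'cd' -> no
  Pos 1: window 'db' -> no
  Pos 2: window 'ba' -> no
  Pos 3: window 'ab' -> no
  Pos 4: window 'bb' -> no
  Pos 5: window 'ba' -> no
  Pos 6: window 'aa' -> no
  Pos 7: window 'aa' -> no
  Pos 8: window 'ac' -> MATCH
  Pos 9: window 'ca' -> no
  Pos 10: window 'a' -> no
Total matches: 1

1


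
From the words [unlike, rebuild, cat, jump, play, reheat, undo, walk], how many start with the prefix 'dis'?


Checking each word for prefix 'dis':
  'unlike' -> no (count: 0)
  'rebuild' -> no (count: 0)
  'cat' -> no (count: 0)
  'jump' -> no (count: 0)
  'play' -> no (count: 0)
  'reheat' -> no (count: 0)
  'undo' -> no (count: 0)
  'walk' -> no (count: 0)
Total with prefix 'dis': 0

0


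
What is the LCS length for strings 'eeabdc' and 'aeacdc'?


DP table for LCS of 'eeabdc' and 'aeacdc':
       a  e  a  c  d  c
    0  0  0  0  0  0  0
  e 0  0  1  1  1  1  1
  e 0  0  1  1  1  1  1
  a 0  1  1  2  2  2  2
  b 0  1  1  2  2  2  2
  d 0  1  1  2  2  3  3
  c 0  1  1  2  3  3  4
LCS: 'eadc'
LCS length = 4

4


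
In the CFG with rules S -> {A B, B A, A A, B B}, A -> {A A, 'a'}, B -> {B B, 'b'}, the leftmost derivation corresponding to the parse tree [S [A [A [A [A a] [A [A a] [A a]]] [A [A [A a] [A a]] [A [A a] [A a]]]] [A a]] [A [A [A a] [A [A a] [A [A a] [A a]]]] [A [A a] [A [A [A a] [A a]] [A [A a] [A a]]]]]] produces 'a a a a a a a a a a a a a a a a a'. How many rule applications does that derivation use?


Every bracketed nonterminal node [X ...] in the tree is produced by exactly one rule application.
Reading the tree off as a leftmost derivation:
  Step 1: S  =>  A A   (applied S -> A A)
  Step 2: A A  =>  A A A   (applied A -> A A)
  Step 3: A A A  =>  A A A A   (applied A -> A A)
  Step 4: A A A A  =>  A A A A A   (applied A -> A A)
  Step 5: A A A A A  =>  a A A A A   (applied A -> a)
  Step 6: a A A A A  =>  a A A A A A   (applied A -> A A)
  Step 7: a A A A A A  =>  a a A A A A   (applied A -> a)
  Step 8: a a A A A A  =>  a a a A A A   (applied A -> a)
  Step 9: a a a A A A  =>  a a a A A A A   (applied A -> A A)
  Step 10: a a a A A A A  =>  a a a A A A A A   (applied A -> A A)
  Step 11: a a a A A A A A  =>  a a a a A A A A   (applied A -> a)
  Step 12: a a a a A A A A  =>  a a a a a A A A   (applied A -> a)
  Step 13: a a a a a A A A  =>  a a a a a A A A A   (applied A -> A A)
  Step 14: a a a a a A A A A  =>  a a a a a a A A A   (applied A -> a)
  Step 15: a a a a a a A A A  =>  a a a a a a a A A   (applied A -> a)
  Step 16: a a a a a a a A A  =>  a a a a a a a a A   (applied A -> a)
  Step 17: a a a a a a a a A  =>  a a a a a a a a A A   (applied A -> A A)
  Step 18: a a a a a a a a A A  =>  a a a a a a a a A A A   (applied A -> A A)
  Step 19: a a a a a a a a A A A  =>  a a a a a a a a a A A   (applied A -> a)
  Step 20: a a a a a a a a a A A  =>  a a a a a a a a a A A A   (applied A -> A A)
  Step 21: a a a a a a a a a A A A  =>  a a a a a a a a a a A A   (applied A -> a)
  Step 22: a a a a a a a a a a A A  =>  a a a a a a a a a a A A A   (applied A -> A A)
  Step 23: a a a a a a a a a a A A A  =>  a a a a a a a a a a a A A   (applied A -> a)
  Step 24: a a a a a a a a a a a A A  =>  a a a a a a a a a a a a A   (applied A -> a)
  Step 25: a a a a a a a a a a a a A  =>  a a a a a a a a a a a a A A   (applied A -> A A)
  Step 26: a a a a a a a a a a a a A A  =>  a a a a a a a a a a a a a A   (applied A -> a)
  Step 27: a a a a a a a a a a a a a A  =>  a a a a a a a a a a a a a A A   (applied A -> A A)
  Step 28: a a a a a a a a a a a a a A A  =>  a a a a a a a a a a a a a A A A   (applied A -> A A)
  Step 29: a a a a a a a a a a a a a A A A  =>  a a a a a a a a a a a a a a A A   (applied A -> a)
  Step 30: a a a a a a a a a a a a a a A A  =>  a a a a a a a a a a a a a a a A   (applied A -> a)
  Step 31: a a a a a a a a a a a a a a a A  =>  a a a a a a a a a a a a a a a A A   (applied A -> A A)
  Step 32: a a a a a a a a a a a a a a a A A  =>  a a a a a a a a a a a a a a a a A   (applied A -> a)
  Step 33: a a a a a a a a a a a a a a a a A  =>  a a a a a a a a a a a a a a a a a   (applied A -> a)
Final yield: a a a a a a a a a a a a a a a a a
Total rewrite steps: 33

33


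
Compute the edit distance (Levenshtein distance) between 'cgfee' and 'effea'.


Building DP table for s1='cgfee' (len 5) and s2='effea' (len 5):
       e  f  f  e  a
    0  1  2  3  4  5
  c 1  1  2  3  4  5
  g 2  2  2  3  4  5
  f 3  3  2  2  3  4
  e 4  3  3  3  2  3
  e 5  4  4  4  3  3
Edit distance = dp[5][5] = 3

3


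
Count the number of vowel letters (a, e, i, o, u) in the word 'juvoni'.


Scanning each character of 'juvoni':
  Position 1: 'j' -> consonant (running count: 0)
  Position 2: 'u' -> vowel (running count: 1)
  Position 3: 'v' -> consonant (running count: 1)
  Position 4: 'o' -> vowel (running count: 2)
  Position 5: 'n' -> consonant (running count: 2)
  Position 6: 'i' -> vowel (running count: 3)
Total vowels: 3

3


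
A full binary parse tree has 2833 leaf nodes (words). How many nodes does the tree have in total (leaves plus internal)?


Leaf nodes (terminals): 2833
Internal nodes = n - 1 = 2833 - 1 = 2832
Total = leaves + internal = 2833 + 2832 = 5665

5665


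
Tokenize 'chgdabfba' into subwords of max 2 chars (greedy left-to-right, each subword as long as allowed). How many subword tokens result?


'chgdabfba' has 9 characters.
Chunking with max size 2:
  Chunk 1: 'ch' (positions 0-1)
  Chunk 2: 'gd' (positions 2-3)
  Chunk 3: 'ab' (positions 4-5)
  Chunk 4: 'fb' (positions 6-7)
  Chunk 5: 'a' (positions 8-8)
Total chunks: ceil(9 / 2) = 5

5


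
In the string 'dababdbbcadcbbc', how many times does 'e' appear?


Scanning 'dababdbbcadcbbc' for 'e':
  No matches found.
Total occurrences of 'e': 0

0


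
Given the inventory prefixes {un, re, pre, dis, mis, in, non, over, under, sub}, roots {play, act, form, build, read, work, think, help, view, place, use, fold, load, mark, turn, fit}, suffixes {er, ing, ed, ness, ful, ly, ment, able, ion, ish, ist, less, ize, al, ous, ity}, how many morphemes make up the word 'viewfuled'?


Segmenting 'viewfuled' against the inventory:
  'view' -> root (morpheme 1)
  'ful' -> suffix (morpheme 2)
  'ed' -> suffix (morpheme 3)
Total morphemes: 3

3


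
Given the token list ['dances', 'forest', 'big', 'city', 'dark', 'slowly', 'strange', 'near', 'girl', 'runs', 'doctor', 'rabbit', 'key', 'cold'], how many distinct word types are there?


Listing all tokens and tracking unique types:
  Token 1: 'dances' -> NEW (unique so far: 1)
  Token 2: 'forest' -> NEW (unique so far: 2)
  Token 3: 'big' -> NEW (unique so far: 3)
  Token 4: 'city' -> NEW (unique so far: 4)
  Token 5: 'dark' -> NEW (unique so far: 5)
  Token 6: 'slowly' -> NEW (unique so far: 6)
  Token 7: 'strange' -> NEW (unique so far: 7)
  Token 8: 'near' -> NEW (unique so far: 8)
  Token 9: 'girl' -> NEW (unique so far: 9)
  Token 10: 'runs' -> NEW (unique so far: 10)
  Token 11: 'doctor' -> NEW (unique so far: 11)
  Token 12: 'rabbit' -> NEW (unique so far: 12)
  Token 13: 'key' -> NEW (unique so far: 13)
  Token 14: 'cold' -> NEW (unique so far: 14)
Unique types: ('big', 'city', 'cold', 'dances', 'dark', 'doctor', 'forest', 'girl', 'key', 'near', 'rabbit', 'runs', 'slowly', 'strange')
Vocabulary size: 14

14


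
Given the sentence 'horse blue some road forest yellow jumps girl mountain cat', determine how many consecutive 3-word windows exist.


Word trigrams from [10] words:
  Trigram 1: (horse blue some)
  Trigram 2: (blue some road)
  Trigram 3: (some road forest)
  Trigram 4: (road forest yellow)
  Trigram 5: (forest yellow jumps)
  Trigram 6: (yellow jumps girl)
  Trigram 7: (jumps girl mountain)
  Trigram 8: (girl mountain cat)
Total word trigrams: 10 - 2 = 8

8


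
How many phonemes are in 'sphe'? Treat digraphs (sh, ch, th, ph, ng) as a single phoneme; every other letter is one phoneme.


Parsing 'sphe' greedily, digraphs first:
  's' -> consonant phoneme (phonemes so far: 1)
  'ph' -> digraph (1 consonant phoneme) (phonemes so far: 2)
  'e' -> vowel phoneme (phonemes so far: 3)
Total phonemes: 3

3


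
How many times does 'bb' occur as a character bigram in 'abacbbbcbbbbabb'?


Scanning 'abacbbbcbbbbabb' for bigram 'bb':
  Position 0: 'ab' -> no
  Position 1: 'ba' -> no
  Position 2: 'ac' -> no
  Position 3: 'cb' -> no
  Position 4: 'bb' -> MATCH
  Position 5: 'bb' -> MATCH
  Position 6: 'bc' -> no
  Position 7: 'cb' -> no
  Position 8: 'bb' -> MATCH
  Position 9: 'bb' -> MATCH
  Position 10: 'bb' -> MATCH
  Position 11: 'ba' -> no
  Position 12: 'ab' -> no
  Position 13: 'bb' -> MATCH
Total matches: 6

6


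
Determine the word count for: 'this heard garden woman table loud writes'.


Counting words by splitting on spaces:
  Word 1: 'this'
  Word 2: 'heard'
  Word 3: 'garden'
  Word 4: 'woman'
  Word 5: 'table'
  Word 6: 'loud'
  Word 7: 'writes'
Total words: 7

7


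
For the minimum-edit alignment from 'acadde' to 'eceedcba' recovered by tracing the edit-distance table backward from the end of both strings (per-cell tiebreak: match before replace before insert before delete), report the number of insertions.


Edit distance = 6. Backtracking from cell (6, 8) with preference match > replace > insert > delete,
then listing the resulting alignment 'acadde' -> 'eceedcba' left to right:
  Step 1: replace a->e
  Step 2: keep 'c'
  Step 3: insert 'e' [insertion #1]
  Step 4: replace a->e
  Step 5: keep 'd'
  Step 6: insert 'c' [insertion #2]
  Step 7: replace d->b
  Step 8: replace e->a
Total insertions: 2

2


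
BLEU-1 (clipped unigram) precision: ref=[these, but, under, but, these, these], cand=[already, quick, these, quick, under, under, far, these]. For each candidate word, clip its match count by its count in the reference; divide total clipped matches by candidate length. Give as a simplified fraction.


Reference word counts: {'but': 2, 'these': 3, 'under': 1}
Checking each candidate word (with clipping):
  'already' -> not in reference -> no match (matches: 0)
  'quick' -> not in reference -> no match (matches: 0)
  'these' -> in reference (ref count 3, used 1/3) -> match (matches: 1)
  'quick' -> not in reference -> no match (matches: 1)
  'under' -> in reference (ref count 1, used 1/1) -> match (matches: 2)
  'under' -> ref count 1 already used up (1/1) -> clipped, no match (matches: 2)
  'far' -> not in reference -> no match (matches: 2)
  'these' -> in reference (ref count 3, used 2/3) -> match (matches: 3)
Clipped matches: 3, Candidate length: 8
Precision = 3/8

3/8


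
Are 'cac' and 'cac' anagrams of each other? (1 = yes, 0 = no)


Sort characters of 'cac': 'acc'
Sort characters of 'cac': 'acc'
Sorted forms match -> they ARE anagrams
Result: 1

1


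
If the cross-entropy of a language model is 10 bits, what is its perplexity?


Perplexity formula: PP = 2^H
H = 10
PP = 2^10
PP = 2^10 = 1024

1024


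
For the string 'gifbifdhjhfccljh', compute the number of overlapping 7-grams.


String 'gifbifdhjhfccljh' has length L = 16.
Number of overlapping n-grams = L - n + 1
Substituting: 16 - 7 + 1 = 10

10


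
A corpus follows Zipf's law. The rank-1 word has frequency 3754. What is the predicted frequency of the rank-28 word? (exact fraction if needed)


Zipf's law: freq(rank) = f1 / rank
f1 = 3754, rank = 28
freq = 3754 / 28
GCD(3754, 28) = 2
Simplified: 1877/14

1877/14


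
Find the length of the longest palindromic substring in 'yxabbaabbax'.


Scanning 'yxabbaabbax' for palindromic substrings.
Substring at positions 1-10: 'xabbaabbax'.
Check: reverse('xabbaabbax') = 'xabbaabbax' -> palindrome confirmed.
Neighbouring characters ('y' / '-') break symmetry, so it cannot extend further.
No longer palindromic substring exists; longest length = 10

10


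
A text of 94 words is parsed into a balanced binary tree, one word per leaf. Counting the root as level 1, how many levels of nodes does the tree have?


In a balanced binary tree with n leaves the deepest leaf is ceil(log2(n)) edges below the root,
so counting node levels inclusive of root and leaves gives ceil(log2(n)) + 1 levels.
log2(94) = 6.5546
ceil(6.5546) = 7
levels = 7 + 1 = 8

8


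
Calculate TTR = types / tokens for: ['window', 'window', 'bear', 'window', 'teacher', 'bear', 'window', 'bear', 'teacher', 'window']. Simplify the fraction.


Tokens: 10
Unique types: ('bear', 'teacher', 'window') = 3
TTR = 3/10
Already in lowest terms.

3/10


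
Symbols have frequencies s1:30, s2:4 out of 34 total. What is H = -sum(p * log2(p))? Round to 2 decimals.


Computing entropy H = -sum(p_i * log2(p_i)):
  s1: p = 30/34 = 0.8824, -p*log2(p) = 0.1593
  s2: p = 4/34 = 0.1176, -p*log2(p) = 0.3632
H = sum of terms = 0.5225
Rounded to 2 decimals: 0.52

0.52


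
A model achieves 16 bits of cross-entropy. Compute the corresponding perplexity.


Perplexity formula: PP = 2^H
H = 16
PP = 2^16
PP = 2^16 = 65536

65536


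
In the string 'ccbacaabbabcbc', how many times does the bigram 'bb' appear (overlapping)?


Scanning 'ccbacaabbabcbc' for bigram 'bb':
  Position 0: 'cc' -> no
  Position 1: 'cb' -> no
  Position 2: 'ba' -> no
  Position 3: 'ac' -> no
  Position 4: 'ca' -> no
  Position 5: 'aa' -> no
  Position 6: 'ab' -> no
  Position 7: 'bb' -> MATCH
  Position 8: 'ba' -> no
  Position 9: 'ab' -> no
  Position 10: 'bc' -> no
  Position 11: 'cb' -> no
  Position 12: 'bc' -> no
Total matches: 1

1


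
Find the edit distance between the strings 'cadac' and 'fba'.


Building DP table for s1='cadac' (len 5) and s2='fba' (len 3):
       f  b  a
    0  1  2  3
  c 1  1  2  3
  a 2  2  2  2
  d 3  3  3  3
  a 4  4  4  3
  c 5  5  5  4
Edit distance = dp[5][3] = 4

4


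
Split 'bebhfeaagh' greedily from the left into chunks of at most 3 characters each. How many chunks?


'bebhfeaagh' has 10 characters.
Chunking with max size 3:
  Chunk 1: 'beb' (positions 0-2)
  Chunk 2: 'hfe' (positions 3-5)
  Chunk 3: 'aag' (positions 6-8)
  Chunk 4: 'h' (positions 9-9)
Total chunks: ceil(10 / 3) = 4

4


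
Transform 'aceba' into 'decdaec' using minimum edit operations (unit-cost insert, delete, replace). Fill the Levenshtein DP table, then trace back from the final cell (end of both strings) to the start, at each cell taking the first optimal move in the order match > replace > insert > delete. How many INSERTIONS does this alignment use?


Edit distance = 6. Backtracking from cell (5, 7) with preference match > replace > insert > delete,
then listing the resulting alignment 'aceba' -> 'decdaec' left to right:
  Step 1: insert 'd' [insertion #1]
  Step 2: replace a->e
  Step 3: keep 'c'
  Step 4: insert 'd' [insertion #2]
  Step 5: replace e->a
  Step 6: replace b->e
  Step 7: replace a->c
Total insertions: 2

2


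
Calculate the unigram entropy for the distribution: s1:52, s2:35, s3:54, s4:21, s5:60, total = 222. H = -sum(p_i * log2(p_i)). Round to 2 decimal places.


Computing entropy H = -sum(p_i * log2(p_i)):
  s1: p = 52/222 = 0.2342, -p*log2(p) = 0.4905
  s2: p = 35/222 = 0.1577, -p*log2(p) = 0.4202
  s3: p = 54/222 = 0.2432, -p*log2(p) = 0.4961
  s4: p = 21/222 = 0.0946, -p*log2(p) = 0.3218
  s5: p = 60/222 = 0.2703, -p*log2(p) = 0.5101
H = sum of terms = 2.2387
Rounded to 2 decimals: 2.24

2.24


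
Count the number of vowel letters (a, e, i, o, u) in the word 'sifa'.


Scanning each character of 'sifa':
  Position 1: 's' -> consonant (running count: 0)
  Position 2: 'i' -> vowel (running count: 1)
  Position 3: 'f' -> consonant (running count: 1)
  Position 4: 'a' -> vowel (running count: 2)
Total vowels: 2

2


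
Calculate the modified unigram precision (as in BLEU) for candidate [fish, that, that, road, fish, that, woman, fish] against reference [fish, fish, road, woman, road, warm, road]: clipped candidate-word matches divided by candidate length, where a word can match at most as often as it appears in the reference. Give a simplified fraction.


Reference word counts: {'fish': 2, 'road': 3, 'warm': 1, 'woman': 1}
Checking each candidate word (with clipping):
  'fish' -> in reference (ref count 2, used 1/2) -> match (matches: 1)
  'that' -> not in reference -> no match (matches: 1)
  'that' -> not in reference -> no match (matches: 1)
  'road' -> in reference (ref count 3, used 1/3) -> match (matches: 2)
  'fish' -> in reference (ref count 2, used 2/2) -> match (matches: 3)
  'that' -> not in reference -> no match (matches: 3)
  'woman' -> in reference (ref count 1, used 1/1) -> match (matches: 4)
  'fish' -> ref count 2 already used up (2/2) -> clipped, no match (matches: 4)
Clipped matches: 4, Candidate length: 8
Precision = 4/8 = 1/2

1/2


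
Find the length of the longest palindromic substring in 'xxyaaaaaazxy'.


Scanning 'xxyaaaaaazxy' for palindromic substrings.
Substring at positions 3-8: 'aaaaaa'.
Check: reverse('aaaaaa') = 'aaaaaa' -> palindrome confirmed.
Neighbouring characters ('y' / 'z') break symmetry, so it cannot extend further.
No longer palindromic substring exists; longest length = 6

6


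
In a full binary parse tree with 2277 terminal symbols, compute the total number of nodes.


Leaf nodes (terminals): 2277
Internal nodes = n - 1 = 2277 - 1 = 2276
Total = leaves + internal = 2277 + 2276 = 4553

4553


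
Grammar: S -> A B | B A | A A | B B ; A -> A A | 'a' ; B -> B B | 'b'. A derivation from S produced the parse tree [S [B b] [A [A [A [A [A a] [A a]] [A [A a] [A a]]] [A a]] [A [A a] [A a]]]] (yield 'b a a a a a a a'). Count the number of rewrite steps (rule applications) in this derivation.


Every bracketed nonterminal node [X ...] in the tree is produced by exactly one rule application.
Reading the tree off as a leftmost derivation:
  Step 1: S  =>  B A   (applied S -> B A)
  Step 2: B A  =>  b A   (applied B -> b)
  Step 3: b A  =>  b A A   (applied A -> A A)
  Step 4: b A A  =>  b A A A   (applied A -> A A)
  Step 5: b A A A  =>  b A A A A   (applied A -> A A)
  Step 6: b A A A A  =>  b A A A A A   (applied A -> A A)
  Step 7: b A A A A A  =>  b a A A A A   (applied A -> a)
  Step 8: b a A A A A  =>  b a a A A A   (applied A -> a)
  Step 9: b a a A A A  =>  b a a A A A A   (applied A -> A A)
  Step 10: b a a A A A A  =>  b a a a A A A   (applied A -> a)
  Step 11: b a a a A A A  =>  b a a a a A A   (applied A -> a)
  Step 12: b a a a a A A  =>  b a a a a a A   (applied A -> a)
  Step 13: b a a a a a A  =>  b a a a a a A A   (applied A -> A A)
  Step 14: b a a a a a A A  =>  b a a a a a a A   (applied A -> a)
  Step 15: b a a a a a a A  =>  b a a a a a a a   (applied A -> a)
Final yield: b a a a a a a a
Total rewrite steps: 15

15


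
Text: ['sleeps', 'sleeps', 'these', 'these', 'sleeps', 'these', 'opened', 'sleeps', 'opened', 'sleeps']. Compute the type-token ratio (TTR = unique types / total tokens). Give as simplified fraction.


Tokens: 10
Unique types: ('opened', 'sleeps', 'these') = 3
TTR = 3/10
Already in lowest terms.

3/10


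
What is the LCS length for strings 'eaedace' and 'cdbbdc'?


DP table for LCS of 'eaedace' and 'cdbbdc':
       c  d  b  b  d  c
    0  0  0  0  0  0  0
  e 0  0  0  0  0  0  0
  a 0  0  0  0  0  0  0
  e 0  0  0  0  0  0  0
  d 0  0  1  1  1  1  1
  a 0  0  1  1  1  1  1
  c 0  1  1  1  1  1  2
  e 0  1  1  1  1  1  2
LCS: 'dc'
LCS length = 2

2


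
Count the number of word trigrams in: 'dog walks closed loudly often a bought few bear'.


Word trigrams from [9] words:
  Trigram 1: (dog walks closed)
  Trigram 2: (walks closed loudly)
  Trigram 3: (closed loudly often)
  Trigram 4: (loudly often a)
  Trigram 5: (often a bought)
  Trigram 6: (a bought few)
  Trigram 7: (bought few bear)
Total word trigrams: 9 - 2 = 7

7


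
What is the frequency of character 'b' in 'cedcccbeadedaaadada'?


Scanning 'cedcccbeadedaaadada' for 'b':
  Position 6: 'b' -> MATCH (count: 1)
Total occurrences of 'b': 1

1


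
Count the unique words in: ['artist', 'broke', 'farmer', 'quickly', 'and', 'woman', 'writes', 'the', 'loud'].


Listing all tokens and tracking unique types:
  Token 1: 'artist' -> NEW (unique so far: 1)
  Token 2: 'broke' -> NEW (unique so far: 2)
  Token 3: 'farmer' -> NEW (unique so far: 3)
  Token 4: 'quickly' -> NEW (unique so far: 4)
  Token 5: 'and' -> NEW (unique so far: 5)
  Token 6: 'woman' -> NEW (unique so far: 6)
  Token 7: 'writes' -> NEW (unique so far: 7)
  Token 8: 'the' -> NEW (unique so far: 8)
  Token 9: 'loud' -> NEW (unique so far: 9)
Unique types: ('and', 'artist', 'broke', 'farmer', 'loud', 'quickly', 'the', 'woman', 'writes')
Vocabulary size: 9

9


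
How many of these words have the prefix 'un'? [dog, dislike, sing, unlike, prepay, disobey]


Checking each word for prefix 'un':
  'dog' -> no (count: 0)
  'dislike' -> no (count: 0)
  'sing' -> no (count: 0)
  'unlike' -> YES, starts with 'un' (count: 1)
  'prepay' -> no (count: 1)
  'disobey' -> no (count: 1)
Total with prefix 'un': 1

1


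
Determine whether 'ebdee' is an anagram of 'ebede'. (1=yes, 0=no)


Sort characters of 'ebdee': 'bdeee'
Sort characters of 'ebede': 'bdeee'
Sorted forms match -> they ARE anagrams
Result: 1

1


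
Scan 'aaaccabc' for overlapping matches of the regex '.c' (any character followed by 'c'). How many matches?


Pattern: .c means any character followed by 'c'.
Scanning 'aaaccabc' position-by-position:
  Pos 0: window 'aa' -> no
  Pos 1: window 'aa' -> no
  Pos 2: window 'ac' -> MATCH
  Pos 3: window 'cc' -> MATCH
  Pos 4: window 'ca' -> no
  Pos 5: window 'ab' -> no
  Pos 6: window 'bc' -> MATCH
  Pos 7: window 'c' -> no
Total matches: 3

3


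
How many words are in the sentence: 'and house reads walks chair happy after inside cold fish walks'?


Counting words by splitting on spaces:
  Word 1: 'and'
  Word 2: 'house'
  Word 3: 'reads'
  Word 4: 'walks'
  Word 5: 'chair'
  Word 6: 'happy'
  Word 7: 'after'
  Word 8: 'inside'
  Word 9: 'cold'
  Word 10: 'fish'
  Word 11: 'walks'
Total words: 11

11


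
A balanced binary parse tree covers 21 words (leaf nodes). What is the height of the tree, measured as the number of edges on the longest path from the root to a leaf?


In a balanced binary tree with n leaves the deepest leaf is ceil(log2(n)) edges below the root.
log2(21) = 4.3923
ceil(4.3923) = 5
height (edges) = 5

5


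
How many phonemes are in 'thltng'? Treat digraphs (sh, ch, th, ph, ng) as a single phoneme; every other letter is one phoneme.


Parsing 'thltng' greedily, digraphs first:
  'th' -> digraph (1 consonant phoneme) (phonemes so far: 1)
  'l' -> consonant phoneme (phonemes so far: 2)
  't' -> consonant phoneme (phonemes so far: 3)
  'ng' -> digraph (1 consonant phoneme) (phonemes so far: 4)
Total phonemes: 4

4


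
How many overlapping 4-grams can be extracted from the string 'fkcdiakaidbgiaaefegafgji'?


String 'fkcdiakaidbgiaaefegafgji' has length L = 24.
Number of overlapping n-grams = L - n + 1
Substituting: 24 - 4 + 1 = 21

21


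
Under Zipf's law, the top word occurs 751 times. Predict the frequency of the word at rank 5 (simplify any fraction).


Zipf's law: freq(rank) = f1 / rank
f1 = 751, rank = 5
freq = 751 / 5
GCD(751, 5) = 1
Simplified: 751/5

751/5


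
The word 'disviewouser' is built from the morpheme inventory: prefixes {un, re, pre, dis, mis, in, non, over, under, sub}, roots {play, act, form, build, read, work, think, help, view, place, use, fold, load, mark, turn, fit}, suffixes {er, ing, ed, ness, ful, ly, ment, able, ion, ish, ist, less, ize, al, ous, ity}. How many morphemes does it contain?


Segmenting 'disviewouser' against the inventory:
  'dis' -> prefix (morpheme 1)
  'view' -> root (morpheme 2)
  'ous' -> suffix (morpheme 3)
  'er' -> suffix (morpheme 4)
Total morphemes: 4

4


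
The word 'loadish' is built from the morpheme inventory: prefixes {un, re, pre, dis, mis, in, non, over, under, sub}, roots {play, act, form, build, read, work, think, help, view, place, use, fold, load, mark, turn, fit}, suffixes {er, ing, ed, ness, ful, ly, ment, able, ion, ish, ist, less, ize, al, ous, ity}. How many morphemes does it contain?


Segmenting 'loadish' against the inventory:
  'load' -> root (morpheme 1)
  'ish' -> suffix (morpheme 2)
Total morphemes: 2

2


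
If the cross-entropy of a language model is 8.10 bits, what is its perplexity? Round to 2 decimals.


Perplexity formula: PP = 2^H
H = 8.10
PP = 2^8.10
Decompose: 2^8.10 = 2^8 * 2^0.10
2^8 = 256, 2^0.10 ~ 1.0717735
PP ~ 256 * 1.0717735 = 274.3740160
Rounded to 2 decimals: 274.37

274.37


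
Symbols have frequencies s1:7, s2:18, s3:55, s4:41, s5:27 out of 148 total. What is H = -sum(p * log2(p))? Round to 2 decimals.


Computing entropy H = -sum(p_i * log2(p_i)):
  s1: p = 7/148 = 0.0473, -p*log2(p) = 0.2082
  s2: p = 18/148 = 0.1216, -p*log2(p) = 0.3697
  s3: p = 55/148 = 0.3716, -p*log2(p) = 0.5307
  s4: p = 41/148 = 0.2770, -p*log2(p) = 0.5130
  s5: p = 27/148 = 0.1824, -p*log2(p) = 0.4478
H = sum of terms = 2.0694
Rounded to 2 decimals: 2.07

2.07


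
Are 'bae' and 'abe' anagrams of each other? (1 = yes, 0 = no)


Sort characters of 'bae': 'abe'
Sort characters of 'abe': 'abe'
Sorted forms match -> they ARE anagrams
Result: 1

1


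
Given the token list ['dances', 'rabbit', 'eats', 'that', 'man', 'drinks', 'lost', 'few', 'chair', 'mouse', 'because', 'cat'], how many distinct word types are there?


Listing all tokens and tracking unique types:
  Token 1: 'dances' -> NEW (unique so far: 1)
  Token 2: 'rabbit' -> NEW (unique so far: 2)
  Token 3: 'eats' -> NEW (unique so far: 3)
  Token 4: 'that' -> NEW (unique so far: 4)
  Token 5: 'man' -> NEW (unique so far: 5)
  Token 6: 'drinks' -> NEW (unique so far: 6)
  Token 7: 'lost' -> NEW (unique so far: 7)
  Token 8: 'few' -> NEW (unique so far: 8)
  Token 9: 'chair' -> NEW (unique so far: 9)
  Token 10: 'mouse' -> NEW (unique so far: 10)
  Token 11: 'because' -> NEW (unique so far: 11)
  Token 12: 'cat' -> NEW (unique so far: 12)
Unique types: ('because', 'cat', 'chair', 'dances', 'drinks', 'eats', 'few', 'lost', 'man', 'mouse', 'rabbit', 'that')
Vocabulary size: 12

12


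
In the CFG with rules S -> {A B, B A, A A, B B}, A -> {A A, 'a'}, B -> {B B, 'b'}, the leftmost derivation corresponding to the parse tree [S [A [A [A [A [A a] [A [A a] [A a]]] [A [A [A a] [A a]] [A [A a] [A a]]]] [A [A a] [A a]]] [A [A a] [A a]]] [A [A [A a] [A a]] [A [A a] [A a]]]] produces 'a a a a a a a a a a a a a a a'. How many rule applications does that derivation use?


Every bracketed nonterminal node [X ...] in the tree is produced by exactly one rule application.
Reading the tree off as a leftmost derivation:
  Step 1: S  =>  A A   (applied S -> A A)
  Step 2: A A  =>  A A A   (applied A -> A A)
  Step 3: A A A  =>  A A A A   (applied A -> A A)
  Step 4: A A A A  =>  A A A A A   (applied A -> A A)
  Step 5: A A A A A  =>  A A A A A A   (applied A -> A A)
  Step 6: A A A A A A  =>  a A A A A A   (applied A -> a)
  Step 7: a A A A A A  =>  a A A A A A A   (applied A -> A A)
  Step 8: a A A A A A A  =>  a a A A A A A   (applied A -> a)
  Step 9: a a A A A A A  =>  a a a A A A A   (applied A -> a)
  Step 10: a a a A A A A  =>  a a a A A A A A   (applied A -> A A)
  Step 11: a a a A A A A A  =>  a a a A A A A A A   (applied A -> A A)
  Step 12: a a a A A A A A A  =>  a a a a A A A A A   (applied A -> a)
  Step 13: a a a a A A A A A  =>  a a a a a A A A A   (applied A -> a)
  Step 14: a a a a a A A A A  =>  a a a a a A A A A A   (applied A -> A A)
  Step 15: a a a a a A A A A A  =>  a a a a a a A A A A   (applied A -> a)
  Step 16: a a a a a a A A A A  =>  a a a a a a a A A A   (applied A -> a)
  Step 17: a a a a a a a A A A  =>  a a a a a a a A A A A   (applied A -> A A)
  Step 18: a a a a a a a A A A A  =>  a a a a a a a a A A A   (applied A -> a)
  Step 19: a a a a a a a a A A A  =>  a a a a a a a a a A A   (applied A -> a)
  Step 20: a a a a a a a a a A A  =>  a a a a a a a a a A A A   (applied A -> A A)
  Step 21: a a a a a a a a a A A A  =>  a a a a a a a a a a A A   (applied A -> a)
  Step 22: a a a a a a a a a a A A  =>  a a a a a a a a a a a A   (applied A -> a)
  Step 23: a a a a a a a a a a a A  =>  a a a a a a a a a a a A A   (applied A -> A A)
  Step 24: a a a a a a a a a a a A A  =>  a a a a a a a a a a a A A A   (applied A -> A A)
  Step 25: a a a a a a a a a a a A A A  =>  a a a a a a a a a a a a A A   (applied A -> a)
  Step 26: a a a a a a a a a a a a A A  =>  a a a a a a a a a a a a a A   (applied A -> a)
  Step 27: a a a a a a a a a a a a a A  =>  a a a a a a a a a a a a a A A   (applied A -> A A)
  Step 28: a a a a a a a a a a a a a A A  =>  a a a a a a a a a a a a a a A   (applied A -> a)
  Step 29: a a a a a a a a a a a a a a A  =>  a a a a a a a a a a a a a a a   (applied A -> a)
Final yield: a a a a a a a a a a a a a a a
Total rewrite steps: 29

29
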